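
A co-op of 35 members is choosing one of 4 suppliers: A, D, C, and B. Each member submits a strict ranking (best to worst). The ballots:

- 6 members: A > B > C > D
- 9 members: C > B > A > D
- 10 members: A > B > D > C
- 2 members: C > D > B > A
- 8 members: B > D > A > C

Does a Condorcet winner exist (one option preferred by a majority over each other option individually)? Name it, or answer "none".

B vs A: 19–16 for B.
B vs D: 33–2 for B.
B vs C: 24–11 for B.
B beats every other option head-to-head.

B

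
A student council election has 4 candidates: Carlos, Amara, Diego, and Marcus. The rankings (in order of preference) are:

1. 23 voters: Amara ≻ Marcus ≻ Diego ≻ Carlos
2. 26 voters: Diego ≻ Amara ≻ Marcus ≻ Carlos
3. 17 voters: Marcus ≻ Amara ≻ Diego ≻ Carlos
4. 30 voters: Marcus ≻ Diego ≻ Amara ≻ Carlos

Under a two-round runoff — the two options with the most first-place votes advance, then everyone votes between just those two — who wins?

Round 1 first-place votes: Carlos 0, Amara 23, Diego 26, Marcus 47.
Marcus and Diego advance.
Runoff: Marcus is preferred to Diego by 70 voters; Diego by 26.
Marcus wins the runoff.

Marcus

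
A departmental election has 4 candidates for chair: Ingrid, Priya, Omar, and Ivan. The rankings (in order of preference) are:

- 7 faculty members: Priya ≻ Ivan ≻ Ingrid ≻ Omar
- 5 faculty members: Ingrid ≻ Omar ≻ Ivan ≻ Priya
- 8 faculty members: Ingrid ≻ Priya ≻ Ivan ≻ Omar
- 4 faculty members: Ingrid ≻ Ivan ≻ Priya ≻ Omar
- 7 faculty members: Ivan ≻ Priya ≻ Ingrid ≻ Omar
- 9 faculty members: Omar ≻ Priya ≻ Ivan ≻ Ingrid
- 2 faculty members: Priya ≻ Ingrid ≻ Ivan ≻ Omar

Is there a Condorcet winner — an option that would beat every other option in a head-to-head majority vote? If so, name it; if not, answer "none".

Priya vs Ingrid: 25–17 for Priya.
Priya vs Omar: 28–14 for Priya.
Priya vs Ivan: 26–16 for Priya.
Priya beats every other option head-to-head.

Priya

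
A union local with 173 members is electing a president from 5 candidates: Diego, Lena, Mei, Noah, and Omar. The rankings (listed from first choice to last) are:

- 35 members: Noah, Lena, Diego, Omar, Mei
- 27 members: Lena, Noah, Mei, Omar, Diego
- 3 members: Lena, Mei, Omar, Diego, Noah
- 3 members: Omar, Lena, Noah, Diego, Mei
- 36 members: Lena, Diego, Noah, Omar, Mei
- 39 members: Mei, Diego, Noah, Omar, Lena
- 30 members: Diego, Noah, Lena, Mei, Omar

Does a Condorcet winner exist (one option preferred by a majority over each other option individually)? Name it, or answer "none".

Checking pairwise contests:
Lena beats Diego 104–69.
Noah beats Lena 104–69.
Diego beats Mei 104–69.
Diego beats Noah 108–65.
Diego beats Omar 140–33.
Every option loses at least one head-to-head, so there is no Condorcet winner.

none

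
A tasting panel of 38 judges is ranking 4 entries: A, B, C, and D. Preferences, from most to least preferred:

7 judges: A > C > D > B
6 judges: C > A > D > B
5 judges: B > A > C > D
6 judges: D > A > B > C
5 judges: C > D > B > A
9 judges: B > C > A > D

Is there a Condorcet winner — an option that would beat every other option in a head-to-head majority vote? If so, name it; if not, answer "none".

Checking pairwise contests:
C beats A 20–18.
D beats B 24–14.
B beats C 20–18.
A beats D 27–11.
Every option loses at least one head-to-head, so there is no Condorcet winner.

none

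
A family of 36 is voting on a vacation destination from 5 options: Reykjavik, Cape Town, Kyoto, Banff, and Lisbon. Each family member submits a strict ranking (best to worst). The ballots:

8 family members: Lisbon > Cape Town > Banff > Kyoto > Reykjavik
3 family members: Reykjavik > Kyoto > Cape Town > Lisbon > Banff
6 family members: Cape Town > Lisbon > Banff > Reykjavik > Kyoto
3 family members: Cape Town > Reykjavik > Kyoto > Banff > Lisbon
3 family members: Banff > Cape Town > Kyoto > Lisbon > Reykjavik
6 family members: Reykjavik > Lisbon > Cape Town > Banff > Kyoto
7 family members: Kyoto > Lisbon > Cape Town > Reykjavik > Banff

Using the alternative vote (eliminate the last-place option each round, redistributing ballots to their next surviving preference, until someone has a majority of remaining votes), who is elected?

Lisbon

Round 1: Reykjavik 9, Cape Town 9, Kyoto 7, Banff 3, Lisbon 8. Eliminate Banff.
Round 2: Reykjavik 9, Cape Town 12, Kyoto 7, Lisbon 8. Eliminate Kyoto.
Round 3: Reykjavik 9, Cape Town 12, Lisbon 15. Eliminate Reykjavik.
Round 4: Cape Town 15, Lisbon 21. Lisbon has a majority.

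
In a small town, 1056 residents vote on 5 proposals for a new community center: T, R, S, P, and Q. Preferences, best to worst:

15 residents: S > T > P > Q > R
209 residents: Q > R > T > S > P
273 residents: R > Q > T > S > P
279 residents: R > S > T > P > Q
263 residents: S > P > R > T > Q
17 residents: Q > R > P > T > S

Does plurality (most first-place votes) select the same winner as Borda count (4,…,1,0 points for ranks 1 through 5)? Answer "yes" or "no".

Plurality — first-place votes: T 0, R 552, S 278, P 0, Q 226. Winner: R.
Borda — scores: T 1847, R 3412, S 2431, P 1132, Q 1738. Winner: R.
The two methods agree.

yes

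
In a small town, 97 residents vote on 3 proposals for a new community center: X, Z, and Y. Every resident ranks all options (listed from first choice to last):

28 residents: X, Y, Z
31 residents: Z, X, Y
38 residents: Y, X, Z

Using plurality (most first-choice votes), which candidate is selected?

Y

First-place votes: X 28, Z 31, Y 38.
Y has the most first-place votes.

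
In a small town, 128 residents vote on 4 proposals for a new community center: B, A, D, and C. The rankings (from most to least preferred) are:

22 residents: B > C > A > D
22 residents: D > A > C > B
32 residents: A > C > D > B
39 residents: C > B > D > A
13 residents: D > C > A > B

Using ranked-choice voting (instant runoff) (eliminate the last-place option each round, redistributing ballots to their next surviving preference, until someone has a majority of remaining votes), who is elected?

C

Round 1: B 22, A 32, D 35, C 39. Eliminate B.
Round 2: A 32, D 35, C 61. Eliminate A.
Round 3: D 35, C 93. C has a majority.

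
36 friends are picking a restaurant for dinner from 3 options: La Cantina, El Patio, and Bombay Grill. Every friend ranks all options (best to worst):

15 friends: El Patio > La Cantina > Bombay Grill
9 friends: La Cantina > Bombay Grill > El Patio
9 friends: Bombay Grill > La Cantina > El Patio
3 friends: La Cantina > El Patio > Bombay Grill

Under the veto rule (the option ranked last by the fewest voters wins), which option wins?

Last-place votes: La Cantina 0, El Patio 18, Bombay Grill 18.
La Cantina is ranked last by the fewest voters, so La Cantina wins.

La Cantina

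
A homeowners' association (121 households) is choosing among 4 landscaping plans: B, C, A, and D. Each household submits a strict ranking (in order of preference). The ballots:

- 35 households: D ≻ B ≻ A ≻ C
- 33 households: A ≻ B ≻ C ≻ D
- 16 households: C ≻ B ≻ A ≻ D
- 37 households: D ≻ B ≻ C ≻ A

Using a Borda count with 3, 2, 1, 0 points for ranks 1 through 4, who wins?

B

B: 35·2 + 33·2 + 16·2 + 37·2 = 242
C: 35·0 + 33·1 + 16·3 + 37·1 = 118
A: 35·1 + 33·3 + 16·1 + 37·0 = 150
D: 35·3 + 33·0 + 16·0 + 37·3 = 216
B has the highest Borda score (242).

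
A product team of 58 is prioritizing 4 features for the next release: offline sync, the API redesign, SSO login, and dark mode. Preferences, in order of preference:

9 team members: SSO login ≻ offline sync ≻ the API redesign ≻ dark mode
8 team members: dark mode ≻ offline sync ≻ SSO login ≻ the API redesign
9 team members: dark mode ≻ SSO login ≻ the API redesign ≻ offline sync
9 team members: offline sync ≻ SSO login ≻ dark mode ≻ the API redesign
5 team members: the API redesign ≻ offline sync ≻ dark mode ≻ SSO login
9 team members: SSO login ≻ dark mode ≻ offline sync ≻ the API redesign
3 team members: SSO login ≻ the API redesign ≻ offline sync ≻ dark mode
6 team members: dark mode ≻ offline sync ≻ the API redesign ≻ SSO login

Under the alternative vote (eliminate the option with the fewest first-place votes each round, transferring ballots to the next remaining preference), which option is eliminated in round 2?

offline sync

Round 1: offline sync 9, the API redesign 5, SSO login 21, dark mode 23. Eliminate the API redesign.
Round 2: offline sync 14, SSO login 21, dark mode 23. Eliminate offline sync.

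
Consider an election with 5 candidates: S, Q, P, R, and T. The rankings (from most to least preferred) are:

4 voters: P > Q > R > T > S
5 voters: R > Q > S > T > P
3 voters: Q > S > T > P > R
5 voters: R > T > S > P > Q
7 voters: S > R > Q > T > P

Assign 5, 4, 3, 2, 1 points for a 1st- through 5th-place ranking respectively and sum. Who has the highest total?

R

S: 4·1 + 5·3 + 3·4 + 5·3 + 7·5 = 81
Q: 4·4 + 5·4 + 3·5 + 5·1 + 7·3 = 77
P: 4·5 + 5·1 + 3·2 + 5·2 + 7·1 = 48
R: 4·3 + 5·5 + 3·1 + 5·5 + 7·4 = 93
T: 4·2 + 5·2 + 3·3 + 5·4 + 7·2 = 61
R has the highest Borda score (93).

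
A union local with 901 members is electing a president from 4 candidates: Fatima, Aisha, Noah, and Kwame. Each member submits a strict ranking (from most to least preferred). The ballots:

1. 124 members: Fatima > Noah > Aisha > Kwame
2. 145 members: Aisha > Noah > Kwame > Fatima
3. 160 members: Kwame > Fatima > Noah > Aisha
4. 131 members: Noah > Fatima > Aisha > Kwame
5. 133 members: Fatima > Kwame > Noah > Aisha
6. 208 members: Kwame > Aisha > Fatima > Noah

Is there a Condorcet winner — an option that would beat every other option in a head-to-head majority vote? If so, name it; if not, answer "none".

Kwame vs Fatima: 513–388 for Kwame.
Kwame vs Aisha: 501–400 for Kwame.
Kwame vs Noah: 501–400 for Kwame.
Kwame beats every other option head-to-head.

Kwame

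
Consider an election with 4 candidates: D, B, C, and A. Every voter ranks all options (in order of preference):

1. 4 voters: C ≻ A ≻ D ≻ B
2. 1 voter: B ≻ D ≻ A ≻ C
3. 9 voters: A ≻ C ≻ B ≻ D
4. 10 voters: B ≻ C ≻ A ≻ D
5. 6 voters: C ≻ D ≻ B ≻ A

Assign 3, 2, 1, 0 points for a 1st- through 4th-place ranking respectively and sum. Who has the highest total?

C

D: 4·1 + 1·2 + 9·0 + 10·0 + 6·2 = 18
B: 4·0 + 1·3 + 9·1 + 10·3 + 6·1 = 48
C: 4·3 + 1·0 + 9·2 + 10·2 + 6·3 = 68
A: 4·2 + 1·1 + 9·3 + 10·1 + 6·0 = 46
C has the highest Borda score (68).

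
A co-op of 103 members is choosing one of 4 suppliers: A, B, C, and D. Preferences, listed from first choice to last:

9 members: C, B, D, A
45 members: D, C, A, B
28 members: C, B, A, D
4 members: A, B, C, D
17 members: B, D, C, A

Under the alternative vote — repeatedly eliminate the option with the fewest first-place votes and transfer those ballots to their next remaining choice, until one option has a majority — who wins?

Round 1: A 4, B 17, C 37, D 45. Eliminate A.
Round 2: B 21, C 37, D 45. Eliminate B.
Round 3: C 41, D 62. D has a majority.

D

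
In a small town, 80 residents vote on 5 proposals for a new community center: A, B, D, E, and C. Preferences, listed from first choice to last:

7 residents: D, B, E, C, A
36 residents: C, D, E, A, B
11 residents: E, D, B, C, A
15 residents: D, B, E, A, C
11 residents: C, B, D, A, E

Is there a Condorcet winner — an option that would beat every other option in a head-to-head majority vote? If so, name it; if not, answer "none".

C vs A: 65–15 for C.
C vs B: 47–33 for C.
C vs D: 47–33 for C.
C vs E: 47–33 for C.
C beats every other option head-to-head.

C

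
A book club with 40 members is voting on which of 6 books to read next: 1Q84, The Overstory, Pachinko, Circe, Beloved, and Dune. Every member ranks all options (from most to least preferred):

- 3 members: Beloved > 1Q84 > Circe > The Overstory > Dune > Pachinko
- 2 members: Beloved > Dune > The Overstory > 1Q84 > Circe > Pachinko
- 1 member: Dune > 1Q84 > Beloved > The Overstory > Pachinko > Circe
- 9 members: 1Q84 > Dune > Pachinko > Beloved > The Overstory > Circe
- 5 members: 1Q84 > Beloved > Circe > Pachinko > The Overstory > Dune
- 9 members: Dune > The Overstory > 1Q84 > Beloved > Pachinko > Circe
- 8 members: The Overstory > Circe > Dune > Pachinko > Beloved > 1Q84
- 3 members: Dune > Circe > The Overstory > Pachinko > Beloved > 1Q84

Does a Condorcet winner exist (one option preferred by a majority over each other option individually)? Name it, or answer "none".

Dune

Dune vs 1Q84: 23–17 for Dune.
Dune vs The Overstory: 24–16 for Dune.
Dune vs Pachinko: 35–5 for Dune.
Dune vs Circe: 24–16 for Dune.
Dune vs Beloved: 30–10 for Dune.
Dune beats every other option head-to-head.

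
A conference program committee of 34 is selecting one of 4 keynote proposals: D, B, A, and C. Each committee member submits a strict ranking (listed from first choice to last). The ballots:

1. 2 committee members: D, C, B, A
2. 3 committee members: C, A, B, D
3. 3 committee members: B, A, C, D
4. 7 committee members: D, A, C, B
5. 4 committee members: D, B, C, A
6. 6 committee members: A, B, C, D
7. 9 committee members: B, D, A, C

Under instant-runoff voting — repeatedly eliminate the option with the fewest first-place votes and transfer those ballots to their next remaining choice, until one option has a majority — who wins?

B

Round 1: D 13, B 12, A 6, C 3. Eliminate C.
Round 2: D 13, B 12, A 9. Eliminate A.
Round 3: D 13, B 21. B has a majority.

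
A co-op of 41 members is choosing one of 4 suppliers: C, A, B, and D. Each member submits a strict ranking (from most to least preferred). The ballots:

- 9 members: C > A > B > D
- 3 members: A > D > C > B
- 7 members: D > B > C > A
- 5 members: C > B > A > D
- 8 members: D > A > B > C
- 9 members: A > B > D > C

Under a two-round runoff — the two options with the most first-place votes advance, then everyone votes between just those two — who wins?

D

Round 1 first-place votes: C 14, A 12, B 0, D 15.
D and C advance.
Runoff: D is preferred to C by 27 voters; C by 14.
D wins the runoff.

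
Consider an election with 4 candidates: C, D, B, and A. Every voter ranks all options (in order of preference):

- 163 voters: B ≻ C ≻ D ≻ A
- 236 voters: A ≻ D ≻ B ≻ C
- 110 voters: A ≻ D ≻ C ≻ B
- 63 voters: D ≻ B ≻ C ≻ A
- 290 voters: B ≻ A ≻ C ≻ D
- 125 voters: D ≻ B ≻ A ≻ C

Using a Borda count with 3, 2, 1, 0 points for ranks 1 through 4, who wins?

C: 163·2 + 236·0 + 110·1 + 63·1 + 290·1 + 125·0 = 789
D: 163·1 + 236·2 + 110·2 + 63·3 + 290·0 + 125·3 = 1419
B: 163·3 + 236·1 + 110·0 + 63·2 + 290·3 + 125·2 = 1971
A: 163·0 + 236·3 + 110·3 + 63·0 + 290·2 + 125·1 = 1743
B has the highest Borda score (1971).

B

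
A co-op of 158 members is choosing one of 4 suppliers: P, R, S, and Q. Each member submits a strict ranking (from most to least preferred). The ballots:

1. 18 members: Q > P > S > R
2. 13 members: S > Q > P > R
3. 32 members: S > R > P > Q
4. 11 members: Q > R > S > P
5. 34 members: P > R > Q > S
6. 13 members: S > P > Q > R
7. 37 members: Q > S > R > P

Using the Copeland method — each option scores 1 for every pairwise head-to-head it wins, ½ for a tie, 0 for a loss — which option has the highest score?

P: ties Q; loses to R and S → score 0.5.
R: beats P; loses to S and Q → score 1.
S: beats P and R; loses to Q → score 2.
Q: beats R and S; ties P → score 2.5.
Q has the best pairwise record.

Q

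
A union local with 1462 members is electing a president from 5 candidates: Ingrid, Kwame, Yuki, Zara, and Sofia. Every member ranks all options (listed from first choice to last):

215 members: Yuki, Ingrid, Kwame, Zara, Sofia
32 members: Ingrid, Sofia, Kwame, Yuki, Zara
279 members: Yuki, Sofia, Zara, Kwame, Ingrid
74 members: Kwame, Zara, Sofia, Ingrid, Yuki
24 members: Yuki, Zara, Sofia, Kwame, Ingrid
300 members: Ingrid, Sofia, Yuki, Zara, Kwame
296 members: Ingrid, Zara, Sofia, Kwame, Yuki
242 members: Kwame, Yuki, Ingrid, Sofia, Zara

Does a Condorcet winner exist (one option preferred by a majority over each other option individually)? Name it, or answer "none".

Yuki vs Ingrid: 760–702 for Yuki.
Yuki vs Kwame: 818–644 for Yuki.
Yuki vs Zara: 1092–370 for Yuki.
Yuki vs Sofia: 760–702 for Yuki.
Yuki beats every other option head-to-head.

Yuki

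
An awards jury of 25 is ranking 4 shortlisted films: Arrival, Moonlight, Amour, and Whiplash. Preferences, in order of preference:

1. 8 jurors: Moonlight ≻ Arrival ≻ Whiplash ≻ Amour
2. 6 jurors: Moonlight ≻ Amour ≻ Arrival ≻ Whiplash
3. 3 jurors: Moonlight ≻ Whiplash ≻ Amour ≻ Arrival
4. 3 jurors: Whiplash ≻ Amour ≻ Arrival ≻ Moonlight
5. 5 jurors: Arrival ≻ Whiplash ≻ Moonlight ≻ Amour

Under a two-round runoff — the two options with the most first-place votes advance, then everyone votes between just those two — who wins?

Moonlight

Round 1 first-place votes: Arrival 5, Moonlight 17, Amour 0, Whiplash 3.
Moonlight and Arrival advance.
Runoff: Moonlight is preferred to Arrival by 17 voters; Arrival by 8.
Moonlight wins the runoff.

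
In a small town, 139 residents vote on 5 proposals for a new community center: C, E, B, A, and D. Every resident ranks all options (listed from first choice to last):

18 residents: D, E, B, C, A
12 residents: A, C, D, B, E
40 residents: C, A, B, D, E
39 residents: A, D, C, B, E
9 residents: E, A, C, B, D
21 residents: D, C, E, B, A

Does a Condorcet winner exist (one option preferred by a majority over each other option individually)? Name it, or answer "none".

none

Checking pairwise contests:
D beats C 78–61.
C beats E 112–27.
C beats B 121–18.
C beats A 79–60.
A beats D 100–39.
Every option loses at least one head-to-head, so there is no Condorcet winner.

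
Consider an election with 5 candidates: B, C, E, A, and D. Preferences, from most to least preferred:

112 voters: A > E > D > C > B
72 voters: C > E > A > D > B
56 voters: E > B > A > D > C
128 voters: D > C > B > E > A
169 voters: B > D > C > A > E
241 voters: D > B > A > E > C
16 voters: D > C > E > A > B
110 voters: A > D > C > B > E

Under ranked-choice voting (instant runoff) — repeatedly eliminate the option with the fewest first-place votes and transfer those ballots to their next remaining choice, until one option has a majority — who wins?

Round 1: B 169, C 72, E 56, A 222, D 385. Eliminate E.
Round 2: B 225, C 72, A 222, D 385. Eliminate C.
Round 3: B 225, A 294, D 385. Eliminate B.
Round 4: A 350, D 554. D has a majority.

D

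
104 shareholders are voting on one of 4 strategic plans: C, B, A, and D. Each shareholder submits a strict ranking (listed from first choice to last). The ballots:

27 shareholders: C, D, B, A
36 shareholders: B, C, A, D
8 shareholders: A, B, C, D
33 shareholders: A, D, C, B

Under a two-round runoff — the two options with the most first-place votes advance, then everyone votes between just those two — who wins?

B

Round 1 first-place votes: C 27, B 36, A 41, D 0.
A and B advance.
Runoff: A is preferred to B by 41 voters; B by 63.
B wins the runoff.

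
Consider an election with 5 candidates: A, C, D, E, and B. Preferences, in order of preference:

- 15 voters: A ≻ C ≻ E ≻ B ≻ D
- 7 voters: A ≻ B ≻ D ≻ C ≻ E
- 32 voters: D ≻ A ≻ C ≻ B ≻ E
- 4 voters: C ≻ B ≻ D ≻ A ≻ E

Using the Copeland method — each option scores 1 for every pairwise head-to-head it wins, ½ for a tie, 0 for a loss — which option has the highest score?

D

A: beats C, E, and B; loses to D → score 3.
C: beats E and B; loses to A and D → score 2.
D: beats A, C, E, and B → score 4.
E: loses to A, C, D, and B → score 0.
B: beats E; loses to A, C, and D → score 1.
D has the best pairwise record.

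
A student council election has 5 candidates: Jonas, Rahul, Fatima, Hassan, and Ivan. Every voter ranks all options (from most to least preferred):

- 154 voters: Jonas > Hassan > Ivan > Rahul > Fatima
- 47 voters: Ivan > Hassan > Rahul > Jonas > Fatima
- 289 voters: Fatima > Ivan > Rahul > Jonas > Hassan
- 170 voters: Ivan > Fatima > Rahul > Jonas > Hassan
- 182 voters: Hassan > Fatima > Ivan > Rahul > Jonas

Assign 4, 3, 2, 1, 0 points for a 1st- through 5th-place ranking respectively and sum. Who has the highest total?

Jonas: 154·4 + 47·1 + 289·1 + 170·1 + 182·0 = 1122
Rahul: 154·1 + 47·2 + 289·2 + 170·2 + 182·1 = 1348
Fatima: 154·0 + 47·0 + 289·4 + 170·3 + 182·3 = 2212
Hassan: 154·3 + 47·3 + 289·0 + 170·0 + 182·4 = 1331
Ivan: 154·2 + 47·4 + 289·3 + 170·4 + 182·2 = 2407
Ivan has the highest Borda score (2407).

Ivan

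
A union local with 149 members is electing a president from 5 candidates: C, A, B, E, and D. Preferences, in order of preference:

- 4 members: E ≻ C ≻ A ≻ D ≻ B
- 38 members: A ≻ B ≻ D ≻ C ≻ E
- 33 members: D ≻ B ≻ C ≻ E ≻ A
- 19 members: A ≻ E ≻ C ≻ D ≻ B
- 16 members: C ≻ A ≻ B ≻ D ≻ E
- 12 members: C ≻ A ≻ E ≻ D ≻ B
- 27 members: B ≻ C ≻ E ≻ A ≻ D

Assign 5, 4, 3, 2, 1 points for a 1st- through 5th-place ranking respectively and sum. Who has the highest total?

C: 4·4 + 38·2 + 33·3 + 19·3 + 16·5 + 12·5 + 27·4 = 496
A: 4·3 + 38·5 + 33·1 + 19·5 + 16·4 + 12·4 + 27·2 = 496
B: 4·1 + 38·4 + 33·4 + 19·1 + 16·3 + 12·1 + 27·5 = 502
E: 4·5 + 38·1 + 33·2 + 19·4 + 16·1 + 12·3 + 27·3 = 333
D: 4·2 + 38·3 + 33·5 + 19·2 + 16·2 + 12·2 + 27·1 = 408
B has the highest Borda score (502).

B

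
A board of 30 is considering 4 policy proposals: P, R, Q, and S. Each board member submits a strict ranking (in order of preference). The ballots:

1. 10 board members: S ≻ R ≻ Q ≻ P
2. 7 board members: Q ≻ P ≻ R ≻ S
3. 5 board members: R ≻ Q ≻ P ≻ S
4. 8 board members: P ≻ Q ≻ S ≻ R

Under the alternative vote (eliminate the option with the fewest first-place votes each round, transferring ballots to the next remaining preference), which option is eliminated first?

Round 1: P 8, R 5, Q 7, S 10. Eliminate R.

R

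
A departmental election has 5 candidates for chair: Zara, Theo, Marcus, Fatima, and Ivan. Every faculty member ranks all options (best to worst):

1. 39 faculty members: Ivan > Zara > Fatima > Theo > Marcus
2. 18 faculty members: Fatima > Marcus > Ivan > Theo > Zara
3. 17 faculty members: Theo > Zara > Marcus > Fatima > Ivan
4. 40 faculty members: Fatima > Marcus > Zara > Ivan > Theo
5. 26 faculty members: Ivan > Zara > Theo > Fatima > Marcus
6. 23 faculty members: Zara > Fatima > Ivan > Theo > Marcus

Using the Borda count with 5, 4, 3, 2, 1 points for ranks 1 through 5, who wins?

Zara: 39·4 + 18·1 + 17·4 + 40·3 + 26·4 + 23·5 = 581
Theo: 39·2 + 18·2 + 17·5 + 40·1 + 26·3 + 23·2 = 363
Marcus: 39·1 + 18·4 + 17·3 + 40·4 + 26·1 + 23·1 = 371
Fatima: 39·3 + 18·5 + 17·2 + 40·5 + 26·2 + 23·4 = 585
Ivan: 39·5 + 18·3 + 17·1 + 40·2 + 26·5 + 23·3 = 545
Fatima has the highest Borda score (585).

Fatima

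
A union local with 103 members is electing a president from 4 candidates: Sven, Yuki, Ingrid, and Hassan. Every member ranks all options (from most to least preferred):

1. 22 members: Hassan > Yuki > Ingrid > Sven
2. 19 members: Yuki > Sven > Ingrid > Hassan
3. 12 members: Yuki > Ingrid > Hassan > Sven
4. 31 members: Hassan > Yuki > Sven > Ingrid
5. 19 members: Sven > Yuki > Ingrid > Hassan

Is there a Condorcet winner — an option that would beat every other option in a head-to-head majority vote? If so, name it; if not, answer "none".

Hassan

Hassan vs Sven: 65–38 for Hassan.
Hassan vs Yuki: 53–50 for Hassan.
Hassan vs Ingrid: 53–50 for Hassan.
Hassan beats every other option head-to-head.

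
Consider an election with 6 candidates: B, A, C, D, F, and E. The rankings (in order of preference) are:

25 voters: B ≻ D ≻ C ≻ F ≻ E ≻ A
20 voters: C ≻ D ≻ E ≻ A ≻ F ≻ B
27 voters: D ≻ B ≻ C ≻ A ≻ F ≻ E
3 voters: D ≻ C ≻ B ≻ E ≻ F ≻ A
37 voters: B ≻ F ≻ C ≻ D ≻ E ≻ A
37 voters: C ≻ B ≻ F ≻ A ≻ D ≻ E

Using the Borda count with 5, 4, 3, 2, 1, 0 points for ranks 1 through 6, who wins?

B: 25·5 + 20·0 + 27·4 + 3·3 + 37·5 + 37·4 = 575
A: 25·0 + 20·2 + 27·2 + 3·0 + 37·0 + 37·2 = 168
C: 25·3 + 20·5 + 27·3 + 3·4 + 37·3 + 37·5 = 564
D: 25·4 + 20·4 + 27·5 + 3·5 + 37·2 + 37·1 = 441
F: 25·2 + 20·1 + 27·1 + 3·1 + 37·4 + 37·3 = 359
E: 25·1 + 20·3 + 27·0 + 3·2 + 37·1 + 37·0 = 128
B has the highest Borda score (575).

B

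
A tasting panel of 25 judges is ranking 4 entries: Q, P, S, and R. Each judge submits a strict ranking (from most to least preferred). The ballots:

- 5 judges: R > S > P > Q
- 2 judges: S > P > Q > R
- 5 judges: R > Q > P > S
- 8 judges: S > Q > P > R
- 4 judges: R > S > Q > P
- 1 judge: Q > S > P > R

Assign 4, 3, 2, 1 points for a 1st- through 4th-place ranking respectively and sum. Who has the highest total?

Q: 5·1 + 2·2 + 5·3 + 8·3 + 4·2 + 1·4 = 60
P: 5·2 + 2·3 + 5·2 + 8·2 + 4·1 + 1·2 = 48
S: 5·3 + 2·4 + 5·1 + 8·4 + 4·3 + 1·3 = 75
R: 5·4 + 2·1 + 5·4 + 8·1 + 4·4 + 1·1 = 67
S has the highest Borda score (75).

S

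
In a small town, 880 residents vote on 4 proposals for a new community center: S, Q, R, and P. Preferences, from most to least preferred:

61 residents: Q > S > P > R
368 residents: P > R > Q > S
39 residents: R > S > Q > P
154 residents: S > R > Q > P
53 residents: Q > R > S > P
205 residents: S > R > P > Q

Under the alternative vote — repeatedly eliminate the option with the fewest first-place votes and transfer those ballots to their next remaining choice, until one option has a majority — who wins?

Round 1: S 359, Q 114, R 39, P 368. Eliminate R.
Round 2: S 398, Q 114, P 368. Eliminate Q.
Round 3: S 512, P 368. S has a majority.

S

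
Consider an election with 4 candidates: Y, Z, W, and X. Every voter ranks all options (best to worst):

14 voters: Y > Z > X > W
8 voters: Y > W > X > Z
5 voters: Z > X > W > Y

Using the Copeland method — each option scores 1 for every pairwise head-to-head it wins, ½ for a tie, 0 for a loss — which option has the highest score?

Y: beats Z, W, and X → score 3.
Z: beats W and X; loses to Y → score 2.
W: loses to Y, Z, and X → score 0.
X: beats W; loses to Y and Z → score 1.
Y has the best pairwise record.

Y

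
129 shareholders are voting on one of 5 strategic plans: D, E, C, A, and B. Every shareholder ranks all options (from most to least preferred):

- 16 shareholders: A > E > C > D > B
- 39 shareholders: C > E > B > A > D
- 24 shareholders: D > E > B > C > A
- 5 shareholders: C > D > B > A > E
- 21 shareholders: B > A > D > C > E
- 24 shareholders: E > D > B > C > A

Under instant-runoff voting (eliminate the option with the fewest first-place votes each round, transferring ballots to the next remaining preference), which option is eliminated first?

Round 1: D 24, E 24, C 44, A 16, B 21. Eliminate A.

A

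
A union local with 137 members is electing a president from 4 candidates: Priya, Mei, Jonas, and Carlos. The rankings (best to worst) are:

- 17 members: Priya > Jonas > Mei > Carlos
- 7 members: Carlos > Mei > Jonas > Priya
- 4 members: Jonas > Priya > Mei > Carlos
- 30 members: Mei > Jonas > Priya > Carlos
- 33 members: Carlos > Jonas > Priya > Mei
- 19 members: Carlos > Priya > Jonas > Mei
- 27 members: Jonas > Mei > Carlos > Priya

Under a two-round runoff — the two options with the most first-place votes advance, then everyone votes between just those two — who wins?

Round 1 first-place votes: Priya 17, Mei 30, Jonas 31, Carlos 59.
Carlos and Jonas advance.
Runoff: Carlos is preferred to Jonas by 59 voters; Jonas by 78.
Jonas wins the runoff.

Jonas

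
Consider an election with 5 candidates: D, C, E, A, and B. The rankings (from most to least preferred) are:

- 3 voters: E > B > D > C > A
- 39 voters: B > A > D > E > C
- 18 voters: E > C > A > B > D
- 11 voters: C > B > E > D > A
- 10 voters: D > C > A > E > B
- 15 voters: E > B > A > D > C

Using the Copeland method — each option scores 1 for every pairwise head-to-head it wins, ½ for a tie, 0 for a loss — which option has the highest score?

D: beats C and E; loses to A and B → score 2.
C: loses to D, E, A, and B → score 0.
E: beats C; loses to D, A, and B → score 1.
A: beats D, C, and E; loses to B → score 3.
B: beats D, C, E, and A → score 4.
B has the best pairwise record.

B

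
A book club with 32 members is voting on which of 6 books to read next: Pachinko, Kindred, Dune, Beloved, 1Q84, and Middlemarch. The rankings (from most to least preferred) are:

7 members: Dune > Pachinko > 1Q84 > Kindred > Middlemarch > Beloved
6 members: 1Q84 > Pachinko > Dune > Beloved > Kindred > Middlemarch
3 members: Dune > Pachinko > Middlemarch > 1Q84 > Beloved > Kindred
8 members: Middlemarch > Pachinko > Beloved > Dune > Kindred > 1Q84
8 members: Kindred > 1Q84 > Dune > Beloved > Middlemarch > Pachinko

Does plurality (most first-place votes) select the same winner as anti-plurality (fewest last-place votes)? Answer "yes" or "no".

yes

Plurality — first-place votes: Pachinko 0, Kindred 8, Dune 10, Beloved 0, 1Q84 6, Middlemarch 8. Winner: Dune.
Anti-plurality — last-place votes: Pachinko 8, Kindred 3, Dune 0, Beloved 7, 1Q84 8, Middlemarch 6. Winner: Dune.
The two methods agree.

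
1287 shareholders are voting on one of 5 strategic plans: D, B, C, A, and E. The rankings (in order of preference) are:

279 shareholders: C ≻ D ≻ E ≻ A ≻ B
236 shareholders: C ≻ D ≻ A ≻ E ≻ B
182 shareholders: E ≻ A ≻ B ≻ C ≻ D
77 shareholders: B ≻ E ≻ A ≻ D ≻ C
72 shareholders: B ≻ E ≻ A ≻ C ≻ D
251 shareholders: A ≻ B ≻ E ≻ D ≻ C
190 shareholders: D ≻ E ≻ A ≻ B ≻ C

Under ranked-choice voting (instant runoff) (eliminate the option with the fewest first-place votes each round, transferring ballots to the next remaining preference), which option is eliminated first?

Round 1: D 190, B 149, C 515, A 251, E 182. Eliminate B.

B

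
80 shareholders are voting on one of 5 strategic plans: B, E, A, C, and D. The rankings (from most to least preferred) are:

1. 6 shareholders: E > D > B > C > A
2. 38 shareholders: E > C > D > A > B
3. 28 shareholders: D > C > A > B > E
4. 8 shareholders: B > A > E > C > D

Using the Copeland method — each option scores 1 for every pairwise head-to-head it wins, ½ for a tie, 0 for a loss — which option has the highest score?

B: loses to E, A, C, and D → score 0.
E: beats B, A, C, and D → score 4.
A: beats B; loses to E, C, and D → score 1.
C: beats B, A, and D; loses to E → score 3.
D: beats B and A; loses to E and C → score 2.
E has the best pairwise record.

E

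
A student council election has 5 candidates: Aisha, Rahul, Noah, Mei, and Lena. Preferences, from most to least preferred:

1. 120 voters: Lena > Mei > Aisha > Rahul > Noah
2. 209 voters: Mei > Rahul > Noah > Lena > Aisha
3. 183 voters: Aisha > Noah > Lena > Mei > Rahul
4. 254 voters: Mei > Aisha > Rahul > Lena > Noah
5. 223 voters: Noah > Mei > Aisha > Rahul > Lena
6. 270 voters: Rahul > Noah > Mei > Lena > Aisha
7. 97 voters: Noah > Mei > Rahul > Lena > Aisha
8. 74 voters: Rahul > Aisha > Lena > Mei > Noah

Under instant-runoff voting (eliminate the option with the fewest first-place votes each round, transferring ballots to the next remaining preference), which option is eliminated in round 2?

Round 1: Aisha 183, Rahul 344, Noah 320, Mei 463, Lena 120. Eliminate Lena.
Round 2: Aisha 183, Rahul 344, Noah 320, Mei 583. Eliminate Aisha.

Aisha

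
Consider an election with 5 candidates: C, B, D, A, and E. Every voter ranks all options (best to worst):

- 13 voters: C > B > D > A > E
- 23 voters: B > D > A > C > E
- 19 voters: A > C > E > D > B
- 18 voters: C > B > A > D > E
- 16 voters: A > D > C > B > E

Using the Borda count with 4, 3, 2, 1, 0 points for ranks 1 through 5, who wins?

C

C: 13·4 + 23·1 + 19·3 + 18·4 + 16·2 = 236
B: 13·3 + 23·4 + 19·0 + 18·3 + 16·1 = 201
D: 13·2 + 23·3 + 19·1 + 18·1 + 16·3 = 180
A: 13·1 + 23·2 + 19·4 + 18·2 + 16·4 = 235
E: 13·0 + 23·0 + 19·2 + 18·0 + 16·0 = 38
C has the highest Borda score (236).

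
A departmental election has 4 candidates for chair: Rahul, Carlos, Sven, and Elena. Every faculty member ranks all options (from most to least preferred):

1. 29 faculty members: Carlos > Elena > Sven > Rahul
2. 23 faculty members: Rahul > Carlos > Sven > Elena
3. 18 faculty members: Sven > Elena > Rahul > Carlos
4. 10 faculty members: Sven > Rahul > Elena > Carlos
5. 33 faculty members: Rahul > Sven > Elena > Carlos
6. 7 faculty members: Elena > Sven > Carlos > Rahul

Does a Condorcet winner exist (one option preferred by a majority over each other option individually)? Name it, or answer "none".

Sven

Sven vs Rahul: 64–56 for Sven.
Sven vs Carlos: 68–52 for Sven.
Sven vs Elena: 84–36 for Sven.
Sven beats every other option head-to-head.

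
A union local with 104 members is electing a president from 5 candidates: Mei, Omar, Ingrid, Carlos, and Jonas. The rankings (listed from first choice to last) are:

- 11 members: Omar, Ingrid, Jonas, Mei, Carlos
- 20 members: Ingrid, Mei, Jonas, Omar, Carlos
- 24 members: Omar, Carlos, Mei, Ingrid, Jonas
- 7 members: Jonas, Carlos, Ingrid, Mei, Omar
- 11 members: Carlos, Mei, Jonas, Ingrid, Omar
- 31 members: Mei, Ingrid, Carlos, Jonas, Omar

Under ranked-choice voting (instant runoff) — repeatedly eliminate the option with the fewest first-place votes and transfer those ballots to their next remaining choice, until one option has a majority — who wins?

Mei

Round 1: Mei 31, Omar 35, Ingrid 20, Carlos 11, Jonas 7. Eliminate Jonas.
Round 2: Mei 31, Omar 35, Ingrid 20, Carlos 18. Eliminate Carlos.
Round 3: Mei 42, Omar 35, Ingrid 27. Eliminate Ingrid.
Round 4: Mei 69, Omar 35. Mei has a majority.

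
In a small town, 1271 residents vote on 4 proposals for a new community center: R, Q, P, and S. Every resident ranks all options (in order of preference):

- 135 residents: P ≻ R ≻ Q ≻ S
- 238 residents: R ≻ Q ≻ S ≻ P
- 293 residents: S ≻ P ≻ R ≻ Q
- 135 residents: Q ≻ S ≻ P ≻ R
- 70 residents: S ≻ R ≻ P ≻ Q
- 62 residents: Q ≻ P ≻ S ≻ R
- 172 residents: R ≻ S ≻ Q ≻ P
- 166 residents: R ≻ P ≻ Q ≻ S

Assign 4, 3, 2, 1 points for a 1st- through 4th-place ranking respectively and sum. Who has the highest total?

R: 135·3 + 238·4 + 293·2 + 135·1 + 70·3 + 62·1 + 172·4 + 166·4 = 3702
Q: 135·2 + 238·3 + 293·1 + 135·4 + 70·1 + 62·4 + 172·2 + 166·2 = 2811
P: 135·4 + 238·1 + 293·3 + 135·2 + 70·2 + 62·3 + 172·1 + 166·3 = 2923
S: 135·1 + 238·2 + 293·4 + 135·3 + 70·4 + 62·2 + 172·3 + 166·1 = 3274
R has the highest Borda score (3702).

R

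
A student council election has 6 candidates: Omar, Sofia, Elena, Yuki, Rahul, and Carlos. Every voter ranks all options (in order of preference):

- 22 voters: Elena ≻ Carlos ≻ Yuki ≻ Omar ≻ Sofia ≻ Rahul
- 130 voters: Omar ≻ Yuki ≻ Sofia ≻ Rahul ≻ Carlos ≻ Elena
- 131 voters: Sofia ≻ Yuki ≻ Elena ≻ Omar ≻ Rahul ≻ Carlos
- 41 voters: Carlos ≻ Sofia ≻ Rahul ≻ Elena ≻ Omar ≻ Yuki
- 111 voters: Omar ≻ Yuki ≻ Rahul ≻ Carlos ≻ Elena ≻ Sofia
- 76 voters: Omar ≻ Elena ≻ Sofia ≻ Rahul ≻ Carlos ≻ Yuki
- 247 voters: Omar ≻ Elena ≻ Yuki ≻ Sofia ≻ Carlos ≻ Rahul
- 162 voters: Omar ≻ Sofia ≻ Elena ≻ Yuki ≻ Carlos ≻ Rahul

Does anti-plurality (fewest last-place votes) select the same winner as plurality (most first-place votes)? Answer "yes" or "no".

Anti-plurality — last-place votes: Omar 0, Sofia 111, Elena 130, Yuki 117, Rahul 431, Carlos 131. Winner: Omar.
Plurality — first-place votes: Omar 726, Sofia 131, Elena 22, Yuki 0, Rahul 0, Carlos 41. Winner: Omar.
The two methods agree.

yes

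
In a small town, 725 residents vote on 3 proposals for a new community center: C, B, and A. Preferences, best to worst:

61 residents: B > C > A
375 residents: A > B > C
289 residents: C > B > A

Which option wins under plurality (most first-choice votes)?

A

First-place votes: C 289, B 61, A 375.
A has the most first-place votes.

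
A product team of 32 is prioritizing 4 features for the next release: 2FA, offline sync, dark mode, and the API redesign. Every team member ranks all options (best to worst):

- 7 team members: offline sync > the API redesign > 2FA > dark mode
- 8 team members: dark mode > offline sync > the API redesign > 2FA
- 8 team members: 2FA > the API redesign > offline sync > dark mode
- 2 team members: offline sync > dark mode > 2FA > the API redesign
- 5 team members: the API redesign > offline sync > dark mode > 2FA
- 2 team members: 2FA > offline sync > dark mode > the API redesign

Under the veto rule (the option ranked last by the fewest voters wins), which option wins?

Last-place votes: 2FA 13, offline sync 0, dark mode 15, the API redesign 4.
offline sync is ranked last by the fewest voters, so offline sync wins.

offline sync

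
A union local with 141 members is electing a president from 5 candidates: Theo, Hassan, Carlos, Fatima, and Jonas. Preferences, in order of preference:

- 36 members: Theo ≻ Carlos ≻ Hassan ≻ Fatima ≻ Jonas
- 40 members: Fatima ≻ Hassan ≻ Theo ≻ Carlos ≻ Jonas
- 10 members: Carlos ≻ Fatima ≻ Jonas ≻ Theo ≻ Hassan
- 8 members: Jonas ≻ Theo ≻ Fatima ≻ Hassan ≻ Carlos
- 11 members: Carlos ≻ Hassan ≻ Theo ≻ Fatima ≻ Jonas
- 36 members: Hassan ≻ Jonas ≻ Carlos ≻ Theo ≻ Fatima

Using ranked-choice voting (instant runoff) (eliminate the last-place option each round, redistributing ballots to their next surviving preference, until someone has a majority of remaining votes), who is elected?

Hassan

Round 1: Theo 36, Hassan 36, Carlos 21, Fatima 40, Jonas 8. Eliminate Jonas.
Round 2: Theo 44, Hassan 36, Carlos 21, Fatima 40. Eliminate Carlos.
Round 3: Theo 44, Hassan 47, Fatima 50. Eliminate Theo.
Round 4: Hassan 83, Fatima 58. Hassan has a majority.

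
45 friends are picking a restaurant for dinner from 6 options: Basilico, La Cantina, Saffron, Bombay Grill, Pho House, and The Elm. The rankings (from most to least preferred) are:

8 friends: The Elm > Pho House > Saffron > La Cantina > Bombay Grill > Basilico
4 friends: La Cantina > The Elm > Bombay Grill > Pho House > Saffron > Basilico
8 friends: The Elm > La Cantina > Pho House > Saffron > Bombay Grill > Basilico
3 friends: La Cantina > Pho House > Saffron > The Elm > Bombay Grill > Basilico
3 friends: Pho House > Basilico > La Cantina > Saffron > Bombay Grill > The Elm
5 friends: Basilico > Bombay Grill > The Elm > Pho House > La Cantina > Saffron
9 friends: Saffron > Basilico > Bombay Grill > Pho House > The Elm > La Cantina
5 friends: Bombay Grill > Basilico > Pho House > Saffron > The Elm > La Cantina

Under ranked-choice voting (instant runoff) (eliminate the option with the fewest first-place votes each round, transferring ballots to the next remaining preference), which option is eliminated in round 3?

La Cantina

Round 1: Basilico 5, La Cantina 7, Saffron 9, Bombay Grill 5, Pho House 3, The Elm 16. Eliminate Pho House.
Round 2: Basilico 8, La Cantina 7, Saffron 9, Bombay Grill 5, The Elm 16. Eliminate Bombay Grill.
Round 3: Basilico 13, La Cantina 7, Saffron 9, The Elm 16. Eliminate La Cantina.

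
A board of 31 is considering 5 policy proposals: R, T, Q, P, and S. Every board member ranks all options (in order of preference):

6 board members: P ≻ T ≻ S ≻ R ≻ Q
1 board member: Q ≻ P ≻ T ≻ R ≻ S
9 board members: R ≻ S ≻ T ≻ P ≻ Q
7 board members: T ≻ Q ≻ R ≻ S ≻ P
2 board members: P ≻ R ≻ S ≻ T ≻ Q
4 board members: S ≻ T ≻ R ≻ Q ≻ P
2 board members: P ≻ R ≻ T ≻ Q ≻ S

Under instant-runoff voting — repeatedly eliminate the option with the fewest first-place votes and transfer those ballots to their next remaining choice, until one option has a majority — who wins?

Round 1: R 9, T 7, Q 1, P 10, S 4. Eliminate Q.
Round 2: R 9, T 7, P 11, S 4. Eliminate S.
Round 3: R 9, T 11, P 11. Eliminate R.
Round 4: T 20, P 11. T has a majority.

T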